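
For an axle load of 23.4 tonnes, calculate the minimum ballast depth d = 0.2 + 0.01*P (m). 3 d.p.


d = 0.2 + 0.01 * 23.4
d = 0.2 + 0.234
d = 0.434 m

0.434


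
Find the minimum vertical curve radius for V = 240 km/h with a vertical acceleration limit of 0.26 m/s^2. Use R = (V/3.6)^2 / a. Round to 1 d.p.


Convert speed: V = 240 / 3.6 = 66.6667 m/s
V^2 = 4444.4444 m^2/s^2
R_v = 4444.4444 / 0.26
R_v = 17094.0 m

17094.0


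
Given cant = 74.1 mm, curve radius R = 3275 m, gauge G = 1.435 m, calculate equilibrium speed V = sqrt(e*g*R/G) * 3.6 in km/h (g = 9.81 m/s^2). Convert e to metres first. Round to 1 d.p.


Convert cant: e = 74.1 mm = 0.0741 m
V_ms = sqrt(0.0741 * 9.81 * 3275 / 1.435)
V_ms = sqrt(1659.000889) = 40.7308 m/s
V = 40.7308 * 3.6 = 146.6 km/h

146.6


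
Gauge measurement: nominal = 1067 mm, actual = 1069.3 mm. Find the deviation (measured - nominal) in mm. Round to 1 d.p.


Deviation = measured - nominal
Deviation = 1069.3 - 1067
Deviation = 2.3 mm

2.3


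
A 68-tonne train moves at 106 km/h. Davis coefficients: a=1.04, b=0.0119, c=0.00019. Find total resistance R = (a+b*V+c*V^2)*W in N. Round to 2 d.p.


b*V = 0.0119 * 106 = 1.2614
c*V^2 = 0.00019 * 11236 = 2.13484
R_per_t = 1.04 + 1.2614 + 2.13484 = 4.43624 N/t
R_total = 4.43624 * 68 = 301.66 N

301.66


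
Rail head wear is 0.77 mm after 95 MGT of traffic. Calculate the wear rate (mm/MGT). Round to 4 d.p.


Wear rate = total wear / cumulative tonnage
Rate = 0.77 / 95
Rate = 0.0081 mm/MGT

0.0081


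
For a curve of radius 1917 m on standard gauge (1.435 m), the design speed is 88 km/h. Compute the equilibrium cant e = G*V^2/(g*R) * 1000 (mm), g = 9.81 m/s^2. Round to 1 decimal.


Convert speed: V = 88 / 3.6 = 24.4444 m/s
Apply formula: e = 1.435 * 24.4444^2 / (9.81 * 1917)
e = 1.435 * 597.5309 / 18805.77
e = 0.045595 m = 45.6 mm

45.6


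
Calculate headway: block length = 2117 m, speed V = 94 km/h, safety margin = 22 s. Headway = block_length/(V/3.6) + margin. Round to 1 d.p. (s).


V = 94 / 3.6 = 26.1111 m/s
Block traversal time = 2117 / 26.1111 = 81.0766 s
Headway = 81.0766 + 22
Headway = 103.1 s

103.1


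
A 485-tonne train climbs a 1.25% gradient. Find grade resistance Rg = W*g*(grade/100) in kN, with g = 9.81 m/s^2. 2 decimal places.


Rg = W * 9.81 * grade / 100
Rg = 485 * 9.81 * 1.25 / 100
Rg = 4757.85 * 0.0125
Rg = 59.47 kN

59.47


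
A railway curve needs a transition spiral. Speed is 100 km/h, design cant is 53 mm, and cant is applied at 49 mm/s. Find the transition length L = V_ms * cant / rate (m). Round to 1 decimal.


Convert speed: V = 100 / 3.6 = 27.7778 m/s
L = 27.7778 * 53 / 49
L = 1472.2222 / 49
L = 30.0 m

30.0


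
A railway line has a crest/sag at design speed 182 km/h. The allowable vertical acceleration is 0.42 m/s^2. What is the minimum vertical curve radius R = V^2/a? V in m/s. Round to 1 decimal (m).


Convert speed: V = 182 / 3.6 = 50.5556 m/s
V^2 = 2555.8642 m^2/s^2
R_v = 2555.8642 / 0.42
R_v = 6085.4 m

6085.4


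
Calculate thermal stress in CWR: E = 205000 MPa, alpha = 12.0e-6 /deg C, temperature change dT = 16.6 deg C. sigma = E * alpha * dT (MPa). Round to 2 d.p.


sigma = E * alpha * dT
sigma = 205000 * 12.0e-6 * 16.6
sigma = 2.46 * 16.6
sigma = 40.84 MPa

40.84


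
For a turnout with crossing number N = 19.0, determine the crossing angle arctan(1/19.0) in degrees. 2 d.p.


1/N = 1/19.0 = 0.052632
angle = arctan(0.052632) = 0.052583 rad
angle = 0.052583 * 180/pi = 3.01 degrees

3.01


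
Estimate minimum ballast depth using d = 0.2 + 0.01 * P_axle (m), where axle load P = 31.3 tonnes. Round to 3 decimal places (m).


d = 0.2 + 0.01 * 31.3
d = 0.2 + 0.313
d = 0.513 m

0.513


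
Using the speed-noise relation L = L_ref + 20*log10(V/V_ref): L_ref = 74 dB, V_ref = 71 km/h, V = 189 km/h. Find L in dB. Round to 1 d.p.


V/V_ref = 189 / 71 = 2.661972
log10(2.661972) = 0.425203
20 * 0.425203 = 8.5041
L = 74 + 8.5041 = 82.5 dB

82.5


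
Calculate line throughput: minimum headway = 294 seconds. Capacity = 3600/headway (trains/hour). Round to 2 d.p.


Capacity = 3600 / headway
Capacity = 3600 / 294
Capacity = 12.24 trains/hour

12.24


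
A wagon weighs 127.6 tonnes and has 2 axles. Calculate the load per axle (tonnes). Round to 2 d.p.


Load per axle = total weight / number of axles
Load = 127.6 / 2
Load = 63.80 tonnes

63.80


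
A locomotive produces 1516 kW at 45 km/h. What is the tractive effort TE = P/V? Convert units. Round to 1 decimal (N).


Convert: P = 1516 kW = 1516000 W
V = 45 / 3.6 = 12.5 m/s
TE = 1516000 / 12.5
TE = 121280.0 N

121280.0


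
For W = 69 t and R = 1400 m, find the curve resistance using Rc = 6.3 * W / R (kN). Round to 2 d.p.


Rc = 6.3 * W / R
Rc = 6.3 * 69 / 1400
Rc = 434.7 / 1400
Rc = 0.31 kN

0.31


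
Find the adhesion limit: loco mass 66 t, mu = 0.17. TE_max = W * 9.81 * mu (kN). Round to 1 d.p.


TE_max = W * g * mu
TE_max = 66 * 9.81 * 0.17
TE_max = 647.46 * 0.17
TE_max = 110.1 kN

110.1


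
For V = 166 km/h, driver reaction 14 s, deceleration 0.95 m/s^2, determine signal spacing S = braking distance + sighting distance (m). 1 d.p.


V = 166 / 3.6 = 46.1111 m/s
Braking distance = 46.1111^2 / (2*0.95) = 1119.0708 m
Sighting distance = 46.1111 * 14 = 645.5556 m
S = 1119.0708 + 645.5556 = 1764.6 m

1764.6


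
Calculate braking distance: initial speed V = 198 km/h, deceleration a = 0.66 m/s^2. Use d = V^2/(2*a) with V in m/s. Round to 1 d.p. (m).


Convert speed: V = 198 / 3.6 = 55.0 m/s
V^2 = 3025.0
d = 3025.0 / (2 * 0.66)
d = 3025.0 / 1.32
d = 2291.7 m

2291.7


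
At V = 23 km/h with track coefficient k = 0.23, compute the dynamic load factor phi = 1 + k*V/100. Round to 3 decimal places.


phi = 1 + k * V / 100
phi = 1 + 0.23 * 23 / 100
phi = 1 + 0.0529
phi = 1.053

1.053


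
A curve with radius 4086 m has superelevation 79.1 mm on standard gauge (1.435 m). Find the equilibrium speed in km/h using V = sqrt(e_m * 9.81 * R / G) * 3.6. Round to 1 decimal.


Convert cant: e = 79.1 mm = 0.0791 m
V_ms = sqrt(0.0791 * 9.81 * 4086 / 1.435)
V_ms = sqrt(2209.489551) = 47.0052 m/s
V = 47.0052 * 3.6 = 169.2 km/h

169.2


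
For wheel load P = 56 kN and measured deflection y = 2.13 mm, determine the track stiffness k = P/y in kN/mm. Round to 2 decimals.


Track stiffness k = P / y
k = 56 / 2.13
k = 26.29 kN/mm

26.29


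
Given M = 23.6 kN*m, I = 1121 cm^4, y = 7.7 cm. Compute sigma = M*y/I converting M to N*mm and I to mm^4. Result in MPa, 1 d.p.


Convert units:
M = 23.6 kN*m = 23600000 N*mm
y = 7.7 cm = 77 mm
I = 1121 cm^4 = 11210000 mm^4
sigma = 23600000 * 77 / 11210000
sigma = 162.1 MPa

162.1


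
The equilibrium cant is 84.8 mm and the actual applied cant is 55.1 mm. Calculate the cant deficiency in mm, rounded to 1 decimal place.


Cant deficiency = equilibrium cant - actual cant
CD = 84.8 - 55.1
CD = 29.7 mm

29.7


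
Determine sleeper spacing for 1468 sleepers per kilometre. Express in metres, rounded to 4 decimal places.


Spacing = 1000 m / number of sleepers
Spacing = 1000 / 1468
Spacing = 0.6812 m

0.6812


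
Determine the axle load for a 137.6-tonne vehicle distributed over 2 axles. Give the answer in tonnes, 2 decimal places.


Load per axle = total weight / number of axles
Load = 137.6 / 2
Load = 68.80 tonnes

68.80


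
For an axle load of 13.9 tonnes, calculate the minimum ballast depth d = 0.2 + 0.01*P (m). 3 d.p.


d = 0.2 + 0.01 * 13.9
d = 0.2 + 0.139
d = 0.339 m

0.339


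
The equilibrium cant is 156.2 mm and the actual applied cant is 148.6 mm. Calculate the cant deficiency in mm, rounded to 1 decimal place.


Cant deficiency = equilibrium cant - actual cant
CD = 156.2 - 148.6
CD = 7.6 mm

7.6


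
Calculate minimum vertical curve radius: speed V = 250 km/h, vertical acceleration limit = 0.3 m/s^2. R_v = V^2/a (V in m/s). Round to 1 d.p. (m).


Convert speed: V = 250 / 3.6 = 69.4444 m/s
V^2 = 4822.5309 m^2/s^2
R_v = 4822.5309 / 0.3
R_v = 16075.1 m

16075.1


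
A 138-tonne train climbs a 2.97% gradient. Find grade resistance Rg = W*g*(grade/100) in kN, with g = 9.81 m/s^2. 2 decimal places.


Rg = W * 9.81 * grade / 100
Rg = 138 * 9.81 * 2.97 / 100
Rg = 1353.78 * 0.0297
Rg = 40.21 kN

40.21


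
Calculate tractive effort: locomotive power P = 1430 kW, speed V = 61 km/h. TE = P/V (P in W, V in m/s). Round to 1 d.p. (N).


Convert: P = 1430 kW = 1430000 W
V = 61 / 3.6 = 16.9444 m/s
TE = 1430000 / 16.9444
TE = 84393.4 N

84393.4


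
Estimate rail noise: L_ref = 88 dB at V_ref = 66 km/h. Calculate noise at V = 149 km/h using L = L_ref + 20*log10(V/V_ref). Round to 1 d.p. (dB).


V/V_ref = 149 / 66 = 2.257576
log10(2.257576) = 0.353642
20 * 0.353642 = 7.0728
L = 88 + 7.0728 = 95.1 dB

95.1


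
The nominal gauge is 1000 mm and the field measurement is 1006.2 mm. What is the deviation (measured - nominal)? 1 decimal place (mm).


Deviation = measured - nominal
Deviation = 1006.2 - 1000
Deviation = 6.2 mm

6.2


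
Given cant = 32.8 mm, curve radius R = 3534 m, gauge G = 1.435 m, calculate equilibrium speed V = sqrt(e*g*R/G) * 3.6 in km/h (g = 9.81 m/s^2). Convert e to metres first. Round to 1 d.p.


Convert cant: e = 32.8 mm = 0.0328 m
V_ms = sqrt(0.0328 * 9.81 * 3534 / 1.435)
V_ms = sqrt(792.423771) = 28.15 m/s
V = 28.15 * 3.6 = 101.3 km/h

101.3


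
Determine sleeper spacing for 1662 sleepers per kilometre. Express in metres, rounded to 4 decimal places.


Spacing = 1000 m / number of sleepers
Spacing = 1000 / 1662
Spacing = 0.6017 m

0.6017


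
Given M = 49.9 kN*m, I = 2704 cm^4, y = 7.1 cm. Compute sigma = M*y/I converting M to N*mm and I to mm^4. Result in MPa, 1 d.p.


Convert units:
M = 49.9 kN*m = 49900000 N*mm
y = 7.1 cm = 71 mm
I = 2704 cm^4 = 27040000 mm^4
sigma = 49900000 * 71 / 27040000
sigma = 131.0 MPa

131.0


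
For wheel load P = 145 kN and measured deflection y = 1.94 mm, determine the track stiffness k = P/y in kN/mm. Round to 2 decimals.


Track stiffness k = P / y
k = 145 / 1.94
k = 74.74 kN/mm

74.74


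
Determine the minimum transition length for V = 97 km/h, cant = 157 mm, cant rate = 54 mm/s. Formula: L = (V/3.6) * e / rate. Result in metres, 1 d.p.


Convert speed: V = 97 / 3.6 = 26.9444 m/s
L = 26.9444 * 157 / 54
L = 4230.2778 / 54
L = 78.3 m

78.3


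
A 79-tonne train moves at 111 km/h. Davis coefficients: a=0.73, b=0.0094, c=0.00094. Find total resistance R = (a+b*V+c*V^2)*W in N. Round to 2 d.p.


b*V = 0.0094 * 111 = 1.0434
c*V^2 = 0.00094 * 12321 = 11.58174
R_per_t = 0.73 + 1.0434 + 11.58174 = 13.35514 N/t
R_total = 13.35514 * 79 = 1055.06 N

1055.06


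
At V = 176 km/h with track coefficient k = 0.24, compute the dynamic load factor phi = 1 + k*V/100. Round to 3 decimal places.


phi = 1 + k * V / 100
phi = 1 + 0.24 * 176 / 100
phi = 1 + 0.4224
phi = 1.422

1.422


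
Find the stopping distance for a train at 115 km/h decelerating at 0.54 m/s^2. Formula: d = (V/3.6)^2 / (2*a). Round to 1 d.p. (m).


Convert speed: V = 115 / 3.6 = 31.9444 m/s
V^2 = 1020.4475
d = 1020.4475 / (2 * 0.54)
d = 1020.4475 / 1.08
d = 944.9 m

944.9


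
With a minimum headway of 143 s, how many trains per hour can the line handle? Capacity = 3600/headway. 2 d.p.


Capacity = 3600 / headway
Capacity = 3600 / 143
Capacity = 25.17 trains/hour

25.17


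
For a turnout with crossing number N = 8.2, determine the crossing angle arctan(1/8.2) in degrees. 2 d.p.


1/N = 1/8.2 = 0.121951
angle = arctan(0.121951) = 0.121352 rad
angle = 0.121352 * 180/pi = 6.95 degrees

6.95


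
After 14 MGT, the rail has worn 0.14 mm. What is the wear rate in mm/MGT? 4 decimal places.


Wear rate = total wear / cumulative tonnage
Rate = 0.14 / 14
Rate = 0.0100 mm/MGT

0.0100


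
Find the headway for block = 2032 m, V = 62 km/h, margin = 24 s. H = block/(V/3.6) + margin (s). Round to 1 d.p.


V = 62 / 3.6 = 17.2222 m/s
Block traversal time = 2032 / 17.2222 = 117.9871 s
Headway = 117.9871 + 24
Headway = 142.0 s

142.0


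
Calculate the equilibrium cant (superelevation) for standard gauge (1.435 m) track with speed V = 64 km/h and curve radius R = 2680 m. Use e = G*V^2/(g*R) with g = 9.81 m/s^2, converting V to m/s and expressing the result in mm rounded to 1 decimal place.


Convert speed: V = 64 / 3.6 = 17.7778 m/s
Apply formula: e = 1.435 * 17.7778^2 / (9.81 * 2680)
e = 1.435 * 316.0494 / 26290.8
e = 0.017251 m = 17.3 mm

17.3


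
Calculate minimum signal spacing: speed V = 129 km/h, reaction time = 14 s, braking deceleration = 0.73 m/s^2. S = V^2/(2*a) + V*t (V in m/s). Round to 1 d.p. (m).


V = 129 / 3.6 = 35.8333 m/s
Braking distance = 35.8333^2 / (2*0.73) = 879.4711 m
Sighting distance = 35.8333 * 14 = 501.6667 m
S = 879.4711 + 501.6667 = 1381.1 m

1381.1


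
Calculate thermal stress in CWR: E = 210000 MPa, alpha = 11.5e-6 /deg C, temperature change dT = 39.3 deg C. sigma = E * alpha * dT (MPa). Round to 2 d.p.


sigma = E * alpha * dT
sigma = 210000 * 11.5e-6 * 39.3
sigma = 2.415 * 39.3
sigma = 94.91 MPa

94.91


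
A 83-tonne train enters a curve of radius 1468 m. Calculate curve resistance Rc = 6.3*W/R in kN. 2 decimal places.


Rc = 6.3 * W / R
Rc = 6.3 * 83 / 1468
Rc = 522.9 / 1468
Rc = 0.36 kN

0.36


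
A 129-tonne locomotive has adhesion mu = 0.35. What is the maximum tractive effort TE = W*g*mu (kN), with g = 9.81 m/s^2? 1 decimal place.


TE_max = W * g * mu
TE_max = 129 * 9.81 * 0.35
TE_max = 1265.49 * 0.35
TE_max = 442.9 kN

442.9


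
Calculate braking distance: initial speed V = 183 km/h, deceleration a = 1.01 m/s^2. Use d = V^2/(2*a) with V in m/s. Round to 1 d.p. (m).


Convert speed: V = 183 / 3.6 = 50.8333 m/s
V^2 = 2584.0278
d = 2584.0278 / (2 * 1.01)
d = 2584.0278 / 2.02
d = 1279.2 m

1279.2


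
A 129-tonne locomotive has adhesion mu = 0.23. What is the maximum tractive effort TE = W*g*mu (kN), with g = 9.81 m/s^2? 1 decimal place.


TE_max = W * g * mu
TE_max = 129 * 9.81 * 0.23
TE_max = 1265.49 * 0.23
TE_max = 291.1 kN

291.1


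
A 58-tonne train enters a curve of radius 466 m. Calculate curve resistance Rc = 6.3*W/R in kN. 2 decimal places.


Rc = 6.3 * W / R
Rc = 6.3 * 58 / 466
Rc = 365.4 / 466
Rc = 0.78 kN

0.78


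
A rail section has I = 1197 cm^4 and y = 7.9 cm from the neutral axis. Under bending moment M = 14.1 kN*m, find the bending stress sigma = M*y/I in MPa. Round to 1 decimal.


Convert units:
M = 14.1 kN*m = 14100000 N*mm
y = 7.9 cm = 79 mm
I = 1197 cm^4 = 11970000 mm^4
sigma = 14100000 * 79 / 11970000
sigma = 93.1 MPa

93.1


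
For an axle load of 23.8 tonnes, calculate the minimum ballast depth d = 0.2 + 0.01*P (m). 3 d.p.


d = 0.2 + 0.01 * 23.8
d = 0.2 + 0.238
d = 0.438 m

0.438


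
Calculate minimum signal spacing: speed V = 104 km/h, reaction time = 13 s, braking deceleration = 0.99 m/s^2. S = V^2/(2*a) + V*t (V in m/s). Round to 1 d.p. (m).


V = 104 / 3.6 = 28.8889 m/s
Braking distance = 28.8889^2 / (2*0.99) = 421.4989 m
Sighting distance = 28.8889 * 13 = 375.5556 m
S = 421.4989 + 375.5556 = 797.1 m

797.1


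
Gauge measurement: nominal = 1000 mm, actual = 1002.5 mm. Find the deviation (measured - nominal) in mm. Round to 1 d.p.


Deviation = measured - nominal
Deviation = 1002.5 - 1000
Deviation = 2.5 mm

2.5


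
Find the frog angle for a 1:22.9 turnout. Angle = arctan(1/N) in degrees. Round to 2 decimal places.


1/N = 1/22.9 = 0.043668
angle = arctan(0.043668) = 0.04364 rad
angle = 0.04364 * 180/pi = 2.50 degrees

2.50


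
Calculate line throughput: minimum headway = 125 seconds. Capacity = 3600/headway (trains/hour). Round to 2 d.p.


Capacity = 3600 / headway
Capacity = 3600 / 125
Capacity = 28.80 trains/hour

28.80


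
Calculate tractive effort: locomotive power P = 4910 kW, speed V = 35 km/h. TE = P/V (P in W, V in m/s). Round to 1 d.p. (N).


Convert: P = 4910 kW = 4910000 W
V = 35 / 3.6 = 9.7222 m/s
TE = 4910000 / 9.7222
TE = 505028.6 N

505028.6


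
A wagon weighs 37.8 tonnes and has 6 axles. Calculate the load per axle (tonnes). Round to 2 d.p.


Load per axle = total weight / number of axles
Load = 37.8 / 6
Load = 6.30 tonnes

6.30


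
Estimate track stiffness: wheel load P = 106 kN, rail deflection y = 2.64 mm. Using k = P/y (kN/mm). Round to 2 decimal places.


Track stiffness k = P / y
k = 106 / 2.64
k = 40.15 kN/mm

40.15


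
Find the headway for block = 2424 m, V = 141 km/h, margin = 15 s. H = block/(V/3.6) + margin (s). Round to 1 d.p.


V = 141 / 3.6 = 39.1667 m/s
Block traversal time = 2424 / 39.1667 = 61.8894 s
Headway = 61.8894 + 15
Headway = 76.9 s

76.9


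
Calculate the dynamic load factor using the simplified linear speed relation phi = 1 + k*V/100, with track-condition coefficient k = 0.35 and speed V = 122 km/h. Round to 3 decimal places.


phi = 1 + k * V / 100
phi = 1 + 0.35 * 122 / 100
phi = 1 + 0.427
phi = 1.427

1.427


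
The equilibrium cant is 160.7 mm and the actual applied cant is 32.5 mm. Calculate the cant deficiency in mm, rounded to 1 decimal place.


Cant deficiency = equilibrium cant - actual cant
CD = 160.7 - 32.5
CD = 128.2 mm

128.2


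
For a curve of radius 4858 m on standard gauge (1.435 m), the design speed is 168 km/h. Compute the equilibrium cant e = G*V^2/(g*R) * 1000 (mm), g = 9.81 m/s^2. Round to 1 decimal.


Convert speed: V = 168 / 3.6 = 46.6667 m/s
Apply formula: e = 1.435 * 46.6667^2 / (9.81 * 4858)
e = 1.435 * 2177.7778 / 47656.98
e = 0.065575 m = 65.6 mm

65.6


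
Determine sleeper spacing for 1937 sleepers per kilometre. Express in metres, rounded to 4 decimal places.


Spacing = 1000 m / number of sleepers
Spacing = 1000 / 1937
Spacing = 0.5163 m

0.5163


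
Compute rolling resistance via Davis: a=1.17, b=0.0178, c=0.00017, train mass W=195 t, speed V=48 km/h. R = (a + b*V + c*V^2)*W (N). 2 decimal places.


b*V = 0.0178 * 48 = 0.8544
c*V^2 = 0.00017 * 2304 = 0.39168
R_per_t = 1.17 + 0.8544 + 0.39168 = 2.41608 N/t
R_total = 2.41608 * 195 = 471.14 N

471.14


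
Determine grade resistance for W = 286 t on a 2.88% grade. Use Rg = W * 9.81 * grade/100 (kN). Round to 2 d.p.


Rg = W * 9.81 * grade / 100
Rg = 286 * 9.81 * 2.88 / 100
Rg = 2805.66 * 0.0288
Rg = 80.80 kN

80.80


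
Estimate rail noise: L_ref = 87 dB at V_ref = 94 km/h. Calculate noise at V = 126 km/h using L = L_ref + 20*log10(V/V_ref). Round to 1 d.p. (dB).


V/V_ref = 126 / 94 = 1.340426
log10(1.340426) = 0.127243
20 * 0.127243 = 2.5449
L = 87 + 2.5449 = 89.5 dB

89.5


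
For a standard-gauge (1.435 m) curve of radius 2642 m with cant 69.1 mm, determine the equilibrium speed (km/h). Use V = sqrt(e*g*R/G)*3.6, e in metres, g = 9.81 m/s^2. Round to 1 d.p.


Convert cant: e = 69.1 mm = 0.0691 m
V_ms = sqrt(0.0691 * 9.81 * 2642 / 1.435)
V_ms = sqrt(1248.038454) = 35.3276 m/s
V = 35.3276 * 3.6 = 127.2 km/h

127.2


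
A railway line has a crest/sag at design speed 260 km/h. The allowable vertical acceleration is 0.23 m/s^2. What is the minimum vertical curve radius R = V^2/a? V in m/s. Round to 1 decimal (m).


Convert speed: V = 260 / 3.6 = 72.2222 m/s
V^2 = 5216.0494 m^2/s^2
R_v = 5216.0494 / 0.23
R_v = 22678.5 m

22678.5


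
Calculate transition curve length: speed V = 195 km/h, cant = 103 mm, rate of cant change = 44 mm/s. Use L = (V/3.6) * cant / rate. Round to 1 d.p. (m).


Convert speed: V = 195 / 3.6 = 54.1667 m/s
L = 54.1667 * 103 / 44
L = 5579.1667 / 44
L = 126.8 m

126.8


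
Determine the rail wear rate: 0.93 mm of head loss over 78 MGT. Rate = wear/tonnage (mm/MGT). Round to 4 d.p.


Wear rate = total wear / cumulative tonnage
Rate = 0.93 / 78
Rate = 0.0119 mm/MGT

0.0119


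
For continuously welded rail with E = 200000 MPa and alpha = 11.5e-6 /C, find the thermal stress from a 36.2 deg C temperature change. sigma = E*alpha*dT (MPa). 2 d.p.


sigma = E * alpha * dT
sigma = 200000 * 11.5e-6 * 36.2
sigma = 2.3 * 36.2
sigma = 83.26 MPa

83.26


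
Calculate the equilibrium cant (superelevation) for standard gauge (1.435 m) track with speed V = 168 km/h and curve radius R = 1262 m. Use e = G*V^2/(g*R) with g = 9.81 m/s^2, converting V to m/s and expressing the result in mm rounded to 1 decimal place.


Convert speed: V = 168 / 3.6 = 46.6667 m/s
Apply formula: e = 1.435 * 46.6667^2 / (9.81 * 1262)
e = 1.435 * 2177.7778 / 12380.22
e = 0.252428 m = 252.4 mm

252.4


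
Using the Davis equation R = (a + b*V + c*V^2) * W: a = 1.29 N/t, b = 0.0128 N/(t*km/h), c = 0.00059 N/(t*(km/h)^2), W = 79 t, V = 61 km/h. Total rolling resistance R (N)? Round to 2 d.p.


b*V = 0.0128 * 61 = 0.7808
c*V^2 = 0.00059 * 3721 = 2.19539
R_per_t = 1.29 + 0.7808 + 2.19539 = 4.26619 N/t
R_total = 4.26619 * 79 = 337.03 N

337.03


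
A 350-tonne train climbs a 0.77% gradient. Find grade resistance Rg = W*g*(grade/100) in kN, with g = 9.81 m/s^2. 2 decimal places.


Rg = W * 9.81 * grade / 100
Rg = 350 * 9.81 * 0.77 / 100
Rg = 3433.5 * 0.0077
Rg = 26.44 kN

26.44


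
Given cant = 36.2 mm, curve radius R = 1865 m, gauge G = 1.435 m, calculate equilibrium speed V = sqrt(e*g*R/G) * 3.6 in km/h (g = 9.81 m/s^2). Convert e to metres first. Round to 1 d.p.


Convert cant: e = 36.2 mm = 0.0362 m
V_ms = sqrt(0.0362 * 9.81 * 1865 / 1.435)
V_ms = sqrt(461.534864) = 21.4834 m/s
V = 21.4834 * 3.6 = 77.3 km/h

77.3


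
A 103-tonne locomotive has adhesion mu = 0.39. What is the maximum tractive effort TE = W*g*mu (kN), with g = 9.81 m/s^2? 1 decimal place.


TE_max = W * g * mu
TE_max = 103 * 9.81 * 0.39
TE_max = 1010.43 * 0.39
TE_max = 394.1 kN

394.1


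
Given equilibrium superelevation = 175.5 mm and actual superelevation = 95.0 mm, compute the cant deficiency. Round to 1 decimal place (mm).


Cant deficiency = equilibrium cant - actual cant
CD = 175.5 - 95.0
CD = 80.5 mm

80.5


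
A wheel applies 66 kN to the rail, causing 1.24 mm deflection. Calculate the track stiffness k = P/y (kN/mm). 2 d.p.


Track stiffness k = P / y
k = 66 / 1.24
k = 53.23 kN/mm

53.23


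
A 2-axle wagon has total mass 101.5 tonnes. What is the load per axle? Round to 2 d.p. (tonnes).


Load per axle = total weight / number of axles
Load = 101.5 / 2
Load = 50.75 tonnes

50.75


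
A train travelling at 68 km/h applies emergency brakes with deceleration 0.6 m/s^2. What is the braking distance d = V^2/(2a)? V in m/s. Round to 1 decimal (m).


Convert speed: V = 68 / 3.6 = 18.8889 m/s
V^2 = 356.7901
d = 356.7901 / (2 * 0.6)
d = 356.7901 / 1.2
d = 297.3 m

297.3


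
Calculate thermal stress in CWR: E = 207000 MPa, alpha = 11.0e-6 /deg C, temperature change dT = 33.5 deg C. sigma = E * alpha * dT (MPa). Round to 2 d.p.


sigma = E * alpha * dT
sigma = 207000 * 11.0e-6 * 33.5
sigma = 2.277 * 33.5
sigma = 76.28 MPa

76.28


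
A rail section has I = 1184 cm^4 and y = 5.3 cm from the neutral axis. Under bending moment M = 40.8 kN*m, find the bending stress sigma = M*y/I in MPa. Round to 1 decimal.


Convert units:
M = 40.8 kN*m = 40800000 N*mm
y = 5.3 cm = 53 mm
I = 1184 cm^4 = 11840000 mm^4
sigma = 40800000 * 53 / 11840000
sigma = 182.6 MPa

182.6


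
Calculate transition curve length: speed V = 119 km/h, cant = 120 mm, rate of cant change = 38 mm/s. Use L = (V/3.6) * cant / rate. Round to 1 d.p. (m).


Convert speed: V = 119 / 3.6 = 33.0556 m/s
L = 33.0556 * 120 / 38
L = 3966.6667 / 38
L = 104.4 m

104.4


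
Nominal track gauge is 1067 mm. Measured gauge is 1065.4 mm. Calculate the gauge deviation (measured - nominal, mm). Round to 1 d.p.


Deviation = measured - nominal
Deviation = 1065.4 - 1067
Deviation = -1.6 mm

-1.6


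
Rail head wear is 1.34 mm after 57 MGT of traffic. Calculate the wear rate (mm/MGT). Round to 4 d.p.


Wear rate = total wear / cumulative tonnage
Rate = 1.34 / 57
Rate = 0.0235 mm/MGT

0.0235


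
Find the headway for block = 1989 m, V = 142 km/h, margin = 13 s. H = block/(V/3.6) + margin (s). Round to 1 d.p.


V = 142 / 3.6 = 39.4444 m/s
Block traversal time = 1989 / 39.4444 = 50.4254 s
Headway = 50.4254 + 13
Headway = 63.4 s

63.4


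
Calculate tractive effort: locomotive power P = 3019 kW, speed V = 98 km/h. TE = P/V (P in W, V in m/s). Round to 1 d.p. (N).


Convert: P = 3019 kW = 3019000 W
V = 98 / 3.6 = 27.2222 m/s
TE = 3019000 / 27.2222
TE = 110902.0 N

110902.0


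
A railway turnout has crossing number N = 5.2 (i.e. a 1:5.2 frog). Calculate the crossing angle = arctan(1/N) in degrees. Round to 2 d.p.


1/N = 1/5.2 = 0.192308
angle = arctan(0.192308) = 0.189988 rad
angle = 0.189988 * 180/pi = 10.89 degrees

10.89


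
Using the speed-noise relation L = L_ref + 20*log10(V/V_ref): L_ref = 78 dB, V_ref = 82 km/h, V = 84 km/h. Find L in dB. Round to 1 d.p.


V/V_ref = 84 / 82 = 1.02439
log10(1.02439) = 0.010465
20 * 0.010465 = 0.2093
L = 78 + 0.2093 = 78.2 dB

78.2


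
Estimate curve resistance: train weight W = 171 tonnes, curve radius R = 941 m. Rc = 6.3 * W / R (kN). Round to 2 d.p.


Rc = 6.3 * W / R
Rc = 6.3 * 171 / 941
Rc = 1077.3 / 941
Rc = 1.14 kN

1.14


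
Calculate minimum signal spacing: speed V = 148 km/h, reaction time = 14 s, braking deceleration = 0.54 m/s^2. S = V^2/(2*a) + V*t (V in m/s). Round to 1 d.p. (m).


V = 148 / 3.6 = 41.1111 m/s
Braking distance = 41.1111^2 / (2*0.54) = 1564.9291 m
Sighting distance = 41.1111 * 14 = 575.5556 m
S = 1564.9291 + 575.5556 = 2140.5 m

2140.5


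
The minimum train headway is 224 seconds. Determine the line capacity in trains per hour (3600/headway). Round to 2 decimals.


Capacity = 3600 / headway
Capacity = 3600 / 224
Capacity = 16.07 trains/hour

16.07


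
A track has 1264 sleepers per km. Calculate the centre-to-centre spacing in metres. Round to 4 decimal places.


Spacing = 1000 m / number of sleepers
Spacing = 1000 / 1264
Spacing = 0.7911 m

0.7911


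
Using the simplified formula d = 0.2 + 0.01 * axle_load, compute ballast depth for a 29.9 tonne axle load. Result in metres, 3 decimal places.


d = 0.2 + 0.01 * 29.9
d = 0.2 + 0.299
d = 0.499 m

0.499


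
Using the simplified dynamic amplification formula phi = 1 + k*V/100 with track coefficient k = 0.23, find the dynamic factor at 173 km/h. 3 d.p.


phi = 1 + k * V / 100
phi = 1 + 0.23 * 173 / 100
phi = 1 + 0.3979
phi = 1.398

1.398


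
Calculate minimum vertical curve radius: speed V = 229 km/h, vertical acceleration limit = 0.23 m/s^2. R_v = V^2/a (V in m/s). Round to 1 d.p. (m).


Convert speed: V = 229 / 3.6 = 63.6111 m/s
V^2 = 4046.3735 m^2/s^2
R_v = 4046.3735 / 0.23
R_v = 17592.9 m

17592.9


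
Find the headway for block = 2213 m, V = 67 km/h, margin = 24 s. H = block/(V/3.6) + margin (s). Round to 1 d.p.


V = 67 / 3.6 = 18.6111 m/s
Block traversal time = 2213 / 18.6111 = 118.9075 s
Headway = 118.9075 + 24
Headway = 142.9 s

142.9


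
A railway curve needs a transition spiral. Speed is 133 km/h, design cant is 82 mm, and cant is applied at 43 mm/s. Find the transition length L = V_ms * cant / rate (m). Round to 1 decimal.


Convert speed: V = 133 / 3.6 = 36.9444 m/s
L = 36.9444 * 82 / 43
L = 3029.4444 / 43
L = 70.5 m

70.5


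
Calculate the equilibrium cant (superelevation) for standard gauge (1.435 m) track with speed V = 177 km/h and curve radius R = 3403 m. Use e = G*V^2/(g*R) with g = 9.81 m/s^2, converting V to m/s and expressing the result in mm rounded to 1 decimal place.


Convert speed: V = 177 / 3.6 = 49.1667 m/s
Apply formula: e = 1.435 * 49.1667^2 / (9.81 * 3403)
e = 1.435 * 2417.3611 / 33383.43
e = 0.103911 m = 103.9 mm

103.9


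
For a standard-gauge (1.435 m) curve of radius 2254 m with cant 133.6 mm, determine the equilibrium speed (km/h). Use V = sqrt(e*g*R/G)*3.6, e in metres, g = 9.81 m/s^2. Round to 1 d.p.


Convert cant: e = 133.6 mm = 0.1336 m
V_ms = sqrt(0.1336 * 9.81 * 2254 / 1.435)
V_ms = sqrt(2058.626107) = 45.3721 m/s
V = 45.3721 * 3.6 = 163.3 km/h

163.3


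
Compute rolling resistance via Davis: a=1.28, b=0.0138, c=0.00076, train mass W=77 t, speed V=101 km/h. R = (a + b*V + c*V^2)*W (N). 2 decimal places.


b*V = 0.0138 * 101 = 1.3938
c*V^2 = 0.00076 * 10201 = 7.75276
R_per_t = 1.28 + 1.3938 + 7.75276 = 10.42656 N/t
R_total = 10.42656 * 77 = 802.85 N

802.85


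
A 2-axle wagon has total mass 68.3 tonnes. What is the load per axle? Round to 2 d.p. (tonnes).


Load per axle = total weight / number of axles
Load = 68.3 / 2
Load = 34.15 tonnes

34.15


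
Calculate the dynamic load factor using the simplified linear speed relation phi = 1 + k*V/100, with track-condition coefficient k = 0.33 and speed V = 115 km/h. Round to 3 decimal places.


phi = 1 + k * V / 100
phi = 1 + 0.33 * 115 / 100
phi = 1 + 0.3795
phi = 1.380

1.380


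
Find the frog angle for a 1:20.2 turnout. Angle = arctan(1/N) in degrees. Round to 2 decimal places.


1/N = 1/20.2 = 0.049505
angle = arctan(0.049505) = 0.049465 rad
angle = 0.049465 * 180/pi = 2.83 degrees

2.83


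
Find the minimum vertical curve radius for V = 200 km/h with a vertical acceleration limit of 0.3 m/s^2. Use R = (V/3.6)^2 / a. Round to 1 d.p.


Convert speed: V = 200 / 3.6 = 55.5556 m/s
V^2 = 3086.4198 m^2/s^2
R_v = 3086.4198 / 0.3
R_v = 10288.1 m

10288.1


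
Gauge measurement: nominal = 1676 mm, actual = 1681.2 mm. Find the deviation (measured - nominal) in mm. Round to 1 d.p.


Deviation = measured - nominal
Deviation = 1681.2 - 1676
Deviation = 5.2 mm

5.2


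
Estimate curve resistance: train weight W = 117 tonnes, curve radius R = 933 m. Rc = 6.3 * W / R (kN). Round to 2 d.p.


Rc = 6.3 * W / R
Rc = 6.3 * 117 / 933
Rc = 737.1 / 933
Rc = 0.79 kN

0.79


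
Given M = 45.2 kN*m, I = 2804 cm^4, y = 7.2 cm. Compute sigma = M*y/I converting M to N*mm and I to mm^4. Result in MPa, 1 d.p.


Convert units:
M = 45.2 kN*m = 45200000 N*mm
y = 7.2 cm = 72 mm
I = 2804 cm^4 = 28040000 mm^4
sigma = 45200000 * 72 / 28040000
sigma = 116.1 MPa

116.1


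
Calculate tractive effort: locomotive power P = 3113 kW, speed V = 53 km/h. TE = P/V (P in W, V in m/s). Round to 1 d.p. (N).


Convert: P = 3113 kW = 3113000 W
V = 53 / 3.6 = 14.7222 m/s
TE = 3113000 / 14.7222
TE = 211449.1 N

211449.1


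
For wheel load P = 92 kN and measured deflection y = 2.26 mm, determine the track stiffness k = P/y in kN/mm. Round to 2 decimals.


Track stiffness k = P / y
k = 92 / 2.26
k = 40.71 kN/mm

40.71


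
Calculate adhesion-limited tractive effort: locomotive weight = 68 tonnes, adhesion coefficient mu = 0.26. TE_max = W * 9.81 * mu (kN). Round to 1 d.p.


TE_max = W * g * mu
TE_max = 68 * 9.81 * 0.26
TE_max = 667.08 * 0.26
TE_max = 173.4 kN

173.4


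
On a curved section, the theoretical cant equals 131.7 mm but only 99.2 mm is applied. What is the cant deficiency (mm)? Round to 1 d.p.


Cant deficiency = equilibrium cant - actual cant
CD = 131.7 - 99.2
CD = 32.5 mm

32.5


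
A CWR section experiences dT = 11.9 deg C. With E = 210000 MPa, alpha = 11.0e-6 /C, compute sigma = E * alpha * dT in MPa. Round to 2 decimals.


sigma = E * alpha * dT
sigma = 210000 * 11.0e-6 * 11.9
sigma = 2.31 * 11.9
sigma = 27.49 MPa

27.49


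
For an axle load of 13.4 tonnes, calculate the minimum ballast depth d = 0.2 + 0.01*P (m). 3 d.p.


d = 0.2 + 0.01 * 13.4
d = 0.2 + 0.134
d = 0.334 m

0.334


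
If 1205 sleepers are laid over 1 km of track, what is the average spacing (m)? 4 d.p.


Spacing = 1000 m / number of sleepers
Spacing = 1000 / 1205
Spacing = 0.8299 m

0.8299


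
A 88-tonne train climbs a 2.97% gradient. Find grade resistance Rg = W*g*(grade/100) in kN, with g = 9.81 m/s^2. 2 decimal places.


Rg = W * 9.81 * grade / 100
Rg = 88 * 9.81 * 2.97 / 100
Rg = 863.28 * 0.0297
Rg = 25.64 kN

25.64


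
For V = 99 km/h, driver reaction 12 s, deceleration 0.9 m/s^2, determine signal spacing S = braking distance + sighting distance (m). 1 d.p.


V = 99 / 3.6 = 27.5 m/s
Braking distance = 27.5^2 / (2*0.9) = 420.1389 m
Sighting distance = 27.5 * 12 = 330.0 m
S = 420.1389 + 330.0 = 750.1 m

750.1


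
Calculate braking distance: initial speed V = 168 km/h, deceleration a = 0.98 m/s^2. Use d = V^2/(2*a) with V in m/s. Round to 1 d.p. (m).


Convert speed: V = 168 / 3.6 = 46.6667 m/s
V^2 = 2177.7778
d = 2177.7778 / (2 * 0.98)
d = 2177.7778 / 1.96
d = 1111.1 m

1111.1


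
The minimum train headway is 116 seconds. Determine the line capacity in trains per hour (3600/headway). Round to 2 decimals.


Capacity = 3600 / headway
Capacity = 3600 / 116
Capacity = 31.03 trains/hour

31.03


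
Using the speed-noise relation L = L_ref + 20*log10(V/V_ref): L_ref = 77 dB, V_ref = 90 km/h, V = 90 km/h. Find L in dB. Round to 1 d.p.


V/V_ref = 90 / 90 = 1.0
log10(1.0) = 0.0
20 * 0.0 = 0.0
L = 77 + 0.0 = 77.0 dB

77.0


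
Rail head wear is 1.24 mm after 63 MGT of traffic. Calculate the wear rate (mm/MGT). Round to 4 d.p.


Wear rate = total wear / cumulative tonnage
Rate = 1.24 / 63
Rate = 0.0197 mm/MGT

0.0197


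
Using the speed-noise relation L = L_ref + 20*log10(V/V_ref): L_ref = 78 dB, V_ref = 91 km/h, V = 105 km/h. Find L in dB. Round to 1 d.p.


V/V_ref = 105 / 91 = 1.153846
log10(1.153846) = 0.062148
20 * 0.062148 = 1.243
L = 78 + 1.243 = 79.2 dB

79.2


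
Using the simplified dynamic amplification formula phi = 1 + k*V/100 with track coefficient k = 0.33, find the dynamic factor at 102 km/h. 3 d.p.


phi = 1 + k * V / 100
phi = 1 + 0.33 * 102 / 100
phi = 1 + 0.3366
phi = 1.337

1.337


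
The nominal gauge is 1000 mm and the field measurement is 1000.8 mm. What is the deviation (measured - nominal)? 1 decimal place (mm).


Deviation = measured - nominal
Deviation = 1000.8 - 1000
Deviation = 0.8 mm

0.8


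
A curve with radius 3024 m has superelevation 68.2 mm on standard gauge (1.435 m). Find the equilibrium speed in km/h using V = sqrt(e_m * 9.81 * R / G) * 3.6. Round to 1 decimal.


Convert cant: e = 68.2 mm = 0.0682 m
V_ms = sqrt(0.0682 * 9.81 * 3024 / 1.435)
V_ms = sqrt(1409.883629) = 37.5484 m/s
V = 37.5484 * 3.6 = 135.2 km/h

135.2


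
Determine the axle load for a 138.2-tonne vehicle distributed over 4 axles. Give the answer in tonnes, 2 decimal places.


Load per axle = total weight / number of axles
Load = 138.2 / 4
Load = 34.55 tonnes

34.55


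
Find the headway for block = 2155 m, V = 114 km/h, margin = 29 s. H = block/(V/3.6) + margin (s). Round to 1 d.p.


V = 114 / 3.6 = 31.6667 m/s
Block traversal time = 2155 / 31.6667 = 68.0526 s
Headway = 68.0526 + 29
Headway = 97.1 s

97.1


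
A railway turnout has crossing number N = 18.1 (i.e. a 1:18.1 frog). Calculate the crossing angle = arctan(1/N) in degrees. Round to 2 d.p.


1/N = 1/18.1 = 0.055249
angle = arctan(0.055249) = 0.055193 rad
angle = 0.055193 * 180/pi = 3.16 degrees

3.16


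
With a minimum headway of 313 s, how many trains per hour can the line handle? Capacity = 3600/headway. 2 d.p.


Capacity = 3600 / headway
Capacity = 3600 / 313
Capacity = 11.50 trains/hour

11.50


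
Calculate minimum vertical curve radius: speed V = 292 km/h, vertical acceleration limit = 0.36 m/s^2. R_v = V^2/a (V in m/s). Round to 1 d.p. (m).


Convert speed: V = 292 / 3.6 = 81.1111 m/s
V^2 = 6579.0123 m^2/s^2
R_v = 6579.0123 / 0.36
R_v = 18275.0 m

18275.0


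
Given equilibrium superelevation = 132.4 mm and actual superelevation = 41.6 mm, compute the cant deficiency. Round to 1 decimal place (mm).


Cant deficiency = equilibrium cant - actual cant
CD = 132.4 - 41.6
CD = 90.8 mm

90.8


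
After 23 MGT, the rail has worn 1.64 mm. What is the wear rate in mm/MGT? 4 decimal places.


Wear rate = total wear / cumulative tonnage
Rate = 1.64 / 23
Rate = 0.0713 mm/MGT

0.0713


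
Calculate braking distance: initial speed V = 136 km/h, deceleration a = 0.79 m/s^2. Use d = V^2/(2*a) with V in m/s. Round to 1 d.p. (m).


Convert speed: V = 136 / 3.6 = 37.7778 m/s
V^2 = 1427.1605
d = 1427.1605 / (2 * 0.79)
d = 1427.1605 / 1.58
d = 903.3 m

903.3


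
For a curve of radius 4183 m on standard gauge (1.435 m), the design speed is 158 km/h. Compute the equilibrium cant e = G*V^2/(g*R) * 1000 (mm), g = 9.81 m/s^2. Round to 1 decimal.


Convert speed: V = 158 / 3.6 = 43.8889 m/s
Apply formula: e = 1.435 * 43.8889^2 / (9.81 * 4183)
e = 1.435 * 1926.2346 / 41035.23
e = 0.06736 m = 67.4 mm

67.4


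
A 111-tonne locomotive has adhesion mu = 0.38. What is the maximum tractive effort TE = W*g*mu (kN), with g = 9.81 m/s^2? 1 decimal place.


TE_max = W * g * mu
TE_max = 111 * 9.81 * 0.38
TE_max = 1088.91 * 0.38
TE_max = 413.8 kN

413.8


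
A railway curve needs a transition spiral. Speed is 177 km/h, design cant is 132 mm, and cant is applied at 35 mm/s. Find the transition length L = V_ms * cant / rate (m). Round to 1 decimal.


Convert speed: V = 177 / 3.6 = 49.1667 m/s
L = 49.1667 * 132 / 35
L = 6490.0 / 35
L = 185.4 m

185.4


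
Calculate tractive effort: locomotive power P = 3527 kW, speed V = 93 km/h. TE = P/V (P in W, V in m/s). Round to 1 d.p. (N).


Convert: P = 3527 kW = 3527000 W
V = 93 / 3.6 = 25.8333 m/s
TE = 3527000 / 25.8333
TE = 136529.0 N

136529.0


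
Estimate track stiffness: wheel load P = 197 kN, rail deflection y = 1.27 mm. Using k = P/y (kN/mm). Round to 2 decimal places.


Track stiffness k = P / y
k = 197 / 1.27
k = 155.12 kN/mm

155.12


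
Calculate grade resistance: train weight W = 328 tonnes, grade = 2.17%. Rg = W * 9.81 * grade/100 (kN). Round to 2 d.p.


Rg = W * 9.81 * grade / 100
Rg = 328 * 9.81 * 2.17 / 100
Rg = 3217.68 * 0.0217
Rg = 69.82 kN

69.82


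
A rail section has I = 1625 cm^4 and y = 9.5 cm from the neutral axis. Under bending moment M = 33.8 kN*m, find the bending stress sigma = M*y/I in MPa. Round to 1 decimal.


Convert units:
M = 33.8 kN*m = 33800000 N*mm
y = 9.5 cm = 95 mm
I = 1625 cm^4 = 16250000 mm^4
sigma = 33800000 * 95 / 16250000
sigma = 197.6 MPa

197.6


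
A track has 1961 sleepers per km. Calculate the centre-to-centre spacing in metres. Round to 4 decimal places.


Spacing = 1000 m / number of sleepers
Spacing = 1000 / 1961
Spacing = 0.5099 m

0.5099


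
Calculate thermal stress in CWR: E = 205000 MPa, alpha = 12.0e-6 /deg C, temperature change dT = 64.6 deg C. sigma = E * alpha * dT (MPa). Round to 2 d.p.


sigma = E * alpha * dT
sigma = 205000 * 12.0e-6 * 64.6
sigma = 2.46 * 64.6
sigma = 158.92 MPa

158.92


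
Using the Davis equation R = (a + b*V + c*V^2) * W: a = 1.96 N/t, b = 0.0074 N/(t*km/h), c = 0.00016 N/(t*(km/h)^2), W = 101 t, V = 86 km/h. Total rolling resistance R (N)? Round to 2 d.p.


b*V = 0.0074 * 86 = 0.6364
c*V^2 = 0.00016 * 7396 = 1.18336
R_per_t = 1.96 + 0.6364 + 1.18336 = 3.77976 N/t
R_total = 3.77976 * 101 = 381.76 N

381.76


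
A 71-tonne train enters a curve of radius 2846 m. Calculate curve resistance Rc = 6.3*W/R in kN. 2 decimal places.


Rc = 6.3 * W / R
Rc = 6.3 * 71 / 2846
Rc = 447.3 / 2846
Rc = 0.16 kN

0.16


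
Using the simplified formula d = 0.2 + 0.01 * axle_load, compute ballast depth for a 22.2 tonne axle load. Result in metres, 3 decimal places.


d = 0.2 + 0.01 * 22.2
d = 0.2 + 0.222
d = 0.422 m

0.422


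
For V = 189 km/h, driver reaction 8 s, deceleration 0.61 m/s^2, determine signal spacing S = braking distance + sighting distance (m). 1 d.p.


V = 189 / 3.6 = 52.5 m/s
Braking distance = 52.5^2 / (2*0.61) = 2259.2213 m
Sighting distance = 52.5 * 8 = 420.0 m
S = 2259.2213 + 420.0 = 2679.2 m

2679.2


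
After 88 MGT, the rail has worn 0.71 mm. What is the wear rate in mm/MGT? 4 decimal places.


Wear rate = total wear / cumulative tonnage
Rate = 0.71 / 88
Rate = 0.0081 mm/MGT

0.0081


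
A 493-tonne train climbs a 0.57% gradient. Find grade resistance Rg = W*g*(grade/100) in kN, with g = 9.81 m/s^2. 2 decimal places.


Rg = W * 9.81 * grade / 100
Rg = 493 * 9.81 * 0.57 / 100
Rg = 4836.33 * 0.0057
Rg = 27.57 kN

27.57
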